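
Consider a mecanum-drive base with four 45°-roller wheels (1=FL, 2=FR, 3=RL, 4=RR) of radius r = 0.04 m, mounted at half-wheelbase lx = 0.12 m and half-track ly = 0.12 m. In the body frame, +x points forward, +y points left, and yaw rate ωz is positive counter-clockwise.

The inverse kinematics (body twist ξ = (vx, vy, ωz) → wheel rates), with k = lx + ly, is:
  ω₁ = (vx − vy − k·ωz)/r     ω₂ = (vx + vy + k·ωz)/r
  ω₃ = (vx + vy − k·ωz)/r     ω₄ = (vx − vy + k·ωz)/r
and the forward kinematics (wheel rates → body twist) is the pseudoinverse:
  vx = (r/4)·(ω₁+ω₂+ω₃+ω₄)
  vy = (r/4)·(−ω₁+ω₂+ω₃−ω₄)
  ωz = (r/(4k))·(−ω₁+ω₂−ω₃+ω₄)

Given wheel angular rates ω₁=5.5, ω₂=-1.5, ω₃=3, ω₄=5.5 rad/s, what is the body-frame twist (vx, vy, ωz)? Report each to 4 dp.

k = lx + ly = 0.12 + 0.12 = 0.2400
ω₁+ω₂+ω₃+ω₄ = 12.5000  →  vx = (0.04/4)·12.5000 = 0.1250
−ω₁+ω₂+ω₃−ω₄ = -9.5000  →  vy = (0.04/4)·-9.5000 = -0.0950
−ω₁+ω₂−ω₃+ω₄ = -4.5000  →  ωz = (0.04/0.9600)·-4.5000 = -0.1875

(0.1250, -0.0950, -0.1875)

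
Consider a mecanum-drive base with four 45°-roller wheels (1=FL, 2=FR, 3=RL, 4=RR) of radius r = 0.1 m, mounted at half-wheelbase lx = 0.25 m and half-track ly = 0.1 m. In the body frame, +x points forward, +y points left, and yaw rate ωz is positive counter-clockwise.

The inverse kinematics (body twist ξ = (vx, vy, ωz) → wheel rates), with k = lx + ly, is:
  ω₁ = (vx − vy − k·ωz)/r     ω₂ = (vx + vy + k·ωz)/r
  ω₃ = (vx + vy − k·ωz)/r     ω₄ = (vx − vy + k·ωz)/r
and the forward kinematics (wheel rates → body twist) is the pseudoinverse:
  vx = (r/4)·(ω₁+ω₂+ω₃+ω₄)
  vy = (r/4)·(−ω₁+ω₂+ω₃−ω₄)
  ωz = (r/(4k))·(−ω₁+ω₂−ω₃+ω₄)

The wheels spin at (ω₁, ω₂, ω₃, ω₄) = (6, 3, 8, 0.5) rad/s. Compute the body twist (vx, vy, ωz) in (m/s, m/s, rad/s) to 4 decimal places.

k = lx + ly = 0.25 + 0.1 = 0.3500
ω₁+ω₂+ω₃+ω₄ = 17.5000  →  vx = (0.1/4)·17.5000 = 0.4375
−ω₁+ω₂+ω₃−ω₄ = 4.5000  →  vy = (0.1/4)·4.5000 = 0.1125
−ω₁+ω₂−ω₃+ω₄ = -10.5000  →  ωz = (0.1/1.4000)·-10.5000 = -0.7500

(0.4375, 0.1125, -0.7500)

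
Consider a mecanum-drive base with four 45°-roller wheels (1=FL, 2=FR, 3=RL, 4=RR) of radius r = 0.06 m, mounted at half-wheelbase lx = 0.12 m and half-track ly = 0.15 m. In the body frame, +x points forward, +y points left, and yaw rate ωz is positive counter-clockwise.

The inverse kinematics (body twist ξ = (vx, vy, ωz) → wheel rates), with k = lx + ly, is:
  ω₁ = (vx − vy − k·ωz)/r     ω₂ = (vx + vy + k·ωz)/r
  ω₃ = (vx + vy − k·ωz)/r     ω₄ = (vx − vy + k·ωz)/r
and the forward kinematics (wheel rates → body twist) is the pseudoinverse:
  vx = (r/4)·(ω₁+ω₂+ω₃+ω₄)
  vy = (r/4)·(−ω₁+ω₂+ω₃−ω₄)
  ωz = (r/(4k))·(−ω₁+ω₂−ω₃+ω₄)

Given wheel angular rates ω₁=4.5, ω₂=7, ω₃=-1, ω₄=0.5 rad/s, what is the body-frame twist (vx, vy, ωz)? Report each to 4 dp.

k = lx + ly = 0.12 + 0.15 = 0.2700
ω₁+ω₂+ω₃+ω₄ = 11.0000  →  vx = (0.06/4)·11.0000 = 0.1650
−ω₁+ω₂+ω₃−ω₄ = 1.0000  →  vy = (0.06/4)·1.0000 = 0.0150
−ω₁+ω₂−ω₃+ω₄ = 4.0000  →  ωz = (0.06/1.0800)·4.0000 = 0.2222

(0.1650, 0.0150, 0.2222)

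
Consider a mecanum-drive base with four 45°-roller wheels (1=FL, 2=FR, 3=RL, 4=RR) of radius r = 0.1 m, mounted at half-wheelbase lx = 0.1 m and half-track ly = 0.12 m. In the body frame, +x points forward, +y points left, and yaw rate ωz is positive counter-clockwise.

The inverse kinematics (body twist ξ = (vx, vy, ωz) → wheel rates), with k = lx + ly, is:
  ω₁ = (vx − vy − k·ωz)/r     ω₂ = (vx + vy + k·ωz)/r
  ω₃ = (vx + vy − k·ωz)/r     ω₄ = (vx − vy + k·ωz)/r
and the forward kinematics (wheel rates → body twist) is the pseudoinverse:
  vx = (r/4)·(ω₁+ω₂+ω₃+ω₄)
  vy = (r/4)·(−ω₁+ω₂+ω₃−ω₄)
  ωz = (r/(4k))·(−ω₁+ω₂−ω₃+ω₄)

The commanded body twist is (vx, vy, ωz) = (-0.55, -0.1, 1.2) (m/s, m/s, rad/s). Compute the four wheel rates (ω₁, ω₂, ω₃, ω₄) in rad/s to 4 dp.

k = lx + ly = 0.1 + 0.12 = 0.2200;  k·ωz = 0.2200·1.2 = 0.2640
ω₁ (FL) = (vx − vy − k·ωz)/r = -0.7140/0.1 = -7.1400
ω₂ (FR) = (vx + vy + k·ωz)/r = -0.3860/0.1 = -3.8600
ω₃ (RL) = (vx + vy − k·ωz)/r = -0.9140/0.1 = -9.1400
ω₄ (RR) = (vx − vy + k·ωz)/r = -0.1860/0.1 = -1.8600

(-7.1400, -3.8600, -9.1400, -1.8600)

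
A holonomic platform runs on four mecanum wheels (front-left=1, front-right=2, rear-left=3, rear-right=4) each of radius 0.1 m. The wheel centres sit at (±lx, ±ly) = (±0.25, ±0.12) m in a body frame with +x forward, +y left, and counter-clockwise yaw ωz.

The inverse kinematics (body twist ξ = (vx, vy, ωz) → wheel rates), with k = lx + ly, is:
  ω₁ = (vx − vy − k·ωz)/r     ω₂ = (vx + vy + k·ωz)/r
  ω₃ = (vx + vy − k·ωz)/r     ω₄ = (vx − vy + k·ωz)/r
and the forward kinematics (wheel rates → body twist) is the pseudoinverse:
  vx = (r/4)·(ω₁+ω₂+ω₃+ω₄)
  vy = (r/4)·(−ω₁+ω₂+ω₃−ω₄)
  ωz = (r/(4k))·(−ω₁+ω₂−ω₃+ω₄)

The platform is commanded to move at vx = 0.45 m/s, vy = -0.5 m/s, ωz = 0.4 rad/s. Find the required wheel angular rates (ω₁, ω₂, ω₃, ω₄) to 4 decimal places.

(8.0200, 0.9800, -1.9800, 10.9800)

k = lx + ly = 0.25 + 0.12 = 0.3700;  k·ωz = 0.3700·0.4 = 0.1480
ω₁ (FL) = (vx − vy − k·ωz)/r = 0.8020/0.1 = 8.0200
ω₂ (FR) = (vx + vy + k·ωz)/r = 0.0980/0.1 = 0.9800
ω₃ (RL) = (vx + vy − k·ωz)/r = -0.1980/0.1 = -1.9800
ω₄ (RR) = (vx − vy + k·ωz)/r = 1.0980/0.1 = 10.9800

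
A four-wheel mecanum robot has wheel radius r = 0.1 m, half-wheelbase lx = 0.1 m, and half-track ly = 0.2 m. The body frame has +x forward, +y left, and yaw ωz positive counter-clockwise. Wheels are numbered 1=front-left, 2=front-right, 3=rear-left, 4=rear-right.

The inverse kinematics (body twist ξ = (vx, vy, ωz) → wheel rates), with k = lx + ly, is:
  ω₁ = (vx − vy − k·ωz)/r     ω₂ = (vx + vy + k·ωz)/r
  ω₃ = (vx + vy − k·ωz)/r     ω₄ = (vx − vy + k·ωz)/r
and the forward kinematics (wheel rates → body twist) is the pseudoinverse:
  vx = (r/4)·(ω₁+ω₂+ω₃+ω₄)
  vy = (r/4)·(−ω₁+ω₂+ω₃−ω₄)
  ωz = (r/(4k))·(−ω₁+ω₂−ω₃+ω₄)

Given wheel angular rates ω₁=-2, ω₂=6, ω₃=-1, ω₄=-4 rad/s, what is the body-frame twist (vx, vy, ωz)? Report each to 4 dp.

k = lx + ly = 0.1 + 0.2 = 0.3000
ω₁+ω₂+ω₃+ω₄ = -1.0000  →  vx = (0.1/4)·-1.0000 = -0.0250
−ω₁+ω₂+ω₃−ω₄ = 11.0000  →  vy = (0.1/4)·11.0000 = 0.2750
−ω₁+ω₂−ω₃+ω₄ = 5.0000  →  ωz = (0.1/1.2000)·5.0000 = 0.4167

(-0.0250, 0.2750, 0.4167)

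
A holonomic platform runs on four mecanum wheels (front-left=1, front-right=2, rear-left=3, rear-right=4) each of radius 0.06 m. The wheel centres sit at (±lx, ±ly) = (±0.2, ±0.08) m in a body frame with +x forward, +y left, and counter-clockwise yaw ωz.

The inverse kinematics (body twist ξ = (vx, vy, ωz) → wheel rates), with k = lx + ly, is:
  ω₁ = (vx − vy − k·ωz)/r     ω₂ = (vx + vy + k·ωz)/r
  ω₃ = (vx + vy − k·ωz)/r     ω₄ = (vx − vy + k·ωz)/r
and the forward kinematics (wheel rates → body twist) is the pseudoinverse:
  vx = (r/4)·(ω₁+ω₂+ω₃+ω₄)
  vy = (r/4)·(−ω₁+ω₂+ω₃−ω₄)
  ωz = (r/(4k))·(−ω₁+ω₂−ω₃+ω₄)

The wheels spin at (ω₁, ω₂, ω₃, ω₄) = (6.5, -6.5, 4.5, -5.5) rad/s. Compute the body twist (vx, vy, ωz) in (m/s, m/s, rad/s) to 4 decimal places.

(-0.0150, -0.0450, -1.2321)

k = lx + ly = 0.2 + 0.08 = 0.2800
ω₁+ω₂+ω₃+ω₄ = -1.0000  →  vx = (0.06/4)·-1.0000 = -0.0150
−ω₁+ω₂+ω₃−ω₄ = -3.0000  →  vy = (0.06/4)·-3.0000 = -0.0450
−ω₁+ω₂−ω₃+ω₄ = -23.0000  →  ωz = (0.06/1.1200)·-23.0000 = -1.2321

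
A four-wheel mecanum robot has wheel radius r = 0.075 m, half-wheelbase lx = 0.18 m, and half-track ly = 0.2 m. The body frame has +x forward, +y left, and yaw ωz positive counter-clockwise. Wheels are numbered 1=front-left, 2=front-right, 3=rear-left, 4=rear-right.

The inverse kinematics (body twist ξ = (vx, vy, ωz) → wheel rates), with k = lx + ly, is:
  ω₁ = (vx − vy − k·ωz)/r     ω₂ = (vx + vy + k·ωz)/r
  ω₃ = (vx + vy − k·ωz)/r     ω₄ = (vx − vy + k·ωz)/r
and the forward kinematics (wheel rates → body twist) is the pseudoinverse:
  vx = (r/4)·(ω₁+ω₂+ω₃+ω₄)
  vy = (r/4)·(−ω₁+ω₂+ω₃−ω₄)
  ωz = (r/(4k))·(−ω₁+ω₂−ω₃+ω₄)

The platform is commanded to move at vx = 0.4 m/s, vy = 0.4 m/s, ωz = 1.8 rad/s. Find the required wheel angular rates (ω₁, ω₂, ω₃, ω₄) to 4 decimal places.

k = lx + ly = 0.18 + 0.2 = 0.3800;  k·ωz = 0.3800·1.8 = 0.6840
ω₁ (FL) = (vx − vy − k·ωz)/r = -0.6840/0.075 = -9.1200
ω₂ (FR) = (vx + vy + k·ωz)/r = 1.4840/0.075 = 19.7867
ω₃ (RL) = (vx + vy − k·ωz)/r = 0.1160/0.075 = 1.5467
ω₄ (RR) = (vx − vy + k·ωz)/r = 0.6840/0.075 = 9.1200

(-9.1200, 19.7867, 1.5467, 9.1200)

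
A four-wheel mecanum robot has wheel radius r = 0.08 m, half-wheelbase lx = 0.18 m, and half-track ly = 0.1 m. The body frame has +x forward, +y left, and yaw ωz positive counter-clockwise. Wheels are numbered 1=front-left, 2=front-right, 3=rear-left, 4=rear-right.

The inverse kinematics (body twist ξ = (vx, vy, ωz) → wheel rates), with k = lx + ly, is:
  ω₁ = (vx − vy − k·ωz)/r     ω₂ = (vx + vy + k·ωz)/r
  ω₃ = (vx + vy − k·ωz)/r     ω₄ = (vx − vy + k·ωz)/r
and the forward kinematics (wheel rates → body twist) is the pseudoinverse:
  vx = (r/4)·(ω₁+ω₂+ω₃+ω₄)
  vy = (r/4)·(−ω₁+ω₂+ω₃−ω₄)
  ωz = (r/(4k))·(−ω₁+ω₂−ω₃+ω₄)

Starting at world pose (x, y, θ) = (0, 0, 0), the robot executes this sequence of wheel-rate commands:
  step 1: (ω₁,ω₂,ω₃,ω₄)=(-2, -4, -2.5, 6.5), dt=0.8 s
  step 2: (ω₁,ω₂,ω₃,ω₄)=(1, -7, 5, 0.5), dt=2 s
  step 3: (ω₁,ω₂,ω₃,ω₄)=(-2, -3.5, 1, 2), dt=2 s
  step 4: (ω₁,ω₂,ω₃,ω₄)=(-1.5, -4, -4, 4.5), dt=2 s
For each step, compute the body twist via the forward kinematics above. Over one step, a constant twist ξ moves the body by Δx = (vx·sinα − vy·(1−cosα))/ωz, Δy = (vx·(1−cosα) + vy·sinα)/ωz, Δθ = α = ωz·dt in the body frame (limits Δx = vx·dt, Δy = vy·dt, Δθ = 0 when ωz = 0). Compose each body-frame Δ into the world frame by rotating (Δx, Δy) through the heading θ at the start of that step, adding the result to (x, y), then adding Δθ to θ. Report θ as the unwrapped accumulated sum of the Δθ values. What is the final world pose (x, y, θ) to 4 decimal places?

(-0.6489, -0.2471, -0.6000)

step 1: ξ=(vx,vy,ωz)=(-0.0400, -0.2200, 0.5000), dt=0.8 → body Δ=(0.0036, -0.1777, 0.4000) → world pose (0.0036, -0.1777, 0.4000)
step 2: ξ=(vx,vy,ωz)=(-0.0100, -0.0700, -0.8929), dt=2.0 → body Δ=(-0.1061, -0.0630, -1.7857) → world pose (-0.0696, -0.2770, -1.3857)
step 3: ξ=(vx,vy,ωz)=(-0.0500, -0.0500, -0.0357), dt=2.0 → body Δ=(-0.1035, -0.0963, -0.0714) → world pose (-0.1833, -0.1930, -1.4571)
step 4: ξ=(vx,vy,ωz)=(-0.1000, -0.2200, 0.4286), dt=2.0 → body Δ=(0.0009, -0.4687, 0.8571) → world pose (-0.6489, -0.2471, -0.6000)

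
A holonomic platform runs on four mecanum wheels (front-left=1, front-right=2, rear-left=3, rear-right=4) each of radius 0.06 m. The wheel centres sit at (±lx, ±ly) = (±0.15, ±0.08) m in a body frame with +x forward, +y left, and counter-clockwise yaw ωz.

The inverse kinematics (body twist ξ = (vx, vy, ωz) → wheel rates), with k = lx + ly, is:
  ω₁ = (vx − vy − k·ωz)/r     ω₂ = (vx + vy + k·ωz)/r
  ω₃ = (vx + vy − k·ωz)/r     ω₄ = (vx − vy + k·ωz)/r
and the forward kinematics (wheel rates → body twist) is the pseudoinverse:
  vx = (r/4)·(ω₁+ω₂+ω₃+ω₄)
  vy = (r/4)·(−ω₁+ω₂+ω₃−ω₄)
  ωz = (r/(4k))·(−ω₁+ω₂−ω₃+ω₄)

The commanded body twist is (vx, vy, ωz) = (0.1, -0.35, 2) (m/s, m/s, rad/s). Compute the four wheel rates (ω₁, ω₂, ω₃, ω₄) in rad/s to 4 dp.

(-0.1667, 3.5000, -11.8333, 15.1667)

k = lx + ly = 0.15 + 0.08 = 0.2300;  k·ωz = 0.2300·2 = 0.4600
ω₁ (FL) = (vx − vy − k·ωz)/r = -0.0100/0.06 = -0.1667
ω₂ (FR) = (vx + vy + k·ωz)/r = 0.2100/0.06 = 3.5000
ω₃ (RL) = (vx + vy − k·ωz)/r = -0.7100/0.06 = -11.8333
ω₄ (RR) = (vx − vy + k·ωz)/r = 0.9100/0.06 = 15.1667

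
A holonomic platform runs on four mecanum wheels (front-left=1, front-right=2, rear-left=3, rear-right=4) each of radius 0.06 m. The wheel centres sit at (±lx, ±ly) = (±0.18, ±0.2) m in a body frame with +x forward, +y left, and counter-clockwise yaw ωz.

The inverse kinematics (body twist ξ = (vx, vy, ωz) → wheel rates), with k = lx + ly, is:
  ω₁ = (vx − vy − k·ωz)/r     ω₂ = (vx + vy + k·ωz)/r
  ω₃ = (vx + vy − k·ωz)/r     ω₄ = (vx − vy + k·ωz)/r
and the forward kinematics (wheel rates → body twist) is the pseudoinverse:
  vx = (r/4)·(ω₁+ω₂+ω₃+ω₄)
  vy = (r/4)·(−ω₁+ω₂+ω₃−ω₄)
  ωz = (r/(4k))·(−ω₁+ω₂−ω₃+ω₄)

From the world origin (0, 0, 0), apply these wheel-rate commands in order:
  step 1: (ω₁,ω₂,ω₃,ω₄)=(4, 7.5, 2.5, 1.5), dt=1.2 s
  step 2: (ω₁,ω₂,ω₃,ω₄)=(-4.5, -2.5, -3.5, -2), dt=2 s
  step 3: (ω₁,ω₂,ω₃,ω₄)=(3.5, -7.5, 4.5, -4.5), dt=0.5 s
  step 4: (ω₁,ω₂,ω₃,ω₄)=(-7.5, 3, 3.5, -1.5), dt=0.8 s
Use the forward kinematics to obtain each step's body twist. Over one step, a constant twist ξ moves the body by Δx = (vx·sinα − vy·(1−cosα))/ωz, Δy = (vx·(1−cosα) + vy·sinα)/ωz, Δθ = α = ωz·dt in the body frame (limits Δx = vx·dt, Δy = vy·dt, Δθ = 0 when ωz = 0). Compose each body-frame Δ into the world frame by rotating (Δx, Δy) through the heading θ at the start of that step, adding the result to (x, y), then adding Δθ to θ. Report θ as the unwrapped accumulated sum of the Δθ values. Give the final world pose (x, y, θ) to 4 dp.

step 1: ξ=(vx,vy,ωz)=(0.2325, 0.0675, 0.0987), dt=1.2 → body Δ=(0.2736, 0.0973, 0.1184) → world pose (0.2736, 0.0973, 0.1184)
step 2: ξ=(vx,vy,ωz)=(-0.1875, 0.0075, 0.1382), dt=2.0 → body Δ=(-0.3723, -0.0367, 0.2763) → world pose (-0.0918, 0.0169, 0.3947)
step 3: ξ=(vx,vy,ωz)=(-0.0600, -0.0300, -0.7895), dt=0.5 → body Δ=(-0.0321, -0.0088, -0.3947) → world pose (-0.1181, -0.0035, 0.0000)
step 4: ξ=(vx,vy,ωz)=(-0.0375, 0.2325, 0.2171), dt=0.8 → body Δ=(-0.0460, 0.1825, 0.1737) → world pose (-0.1641, 0.1789, 0.1737)

(-0.1641, 0.1789, 0.1737)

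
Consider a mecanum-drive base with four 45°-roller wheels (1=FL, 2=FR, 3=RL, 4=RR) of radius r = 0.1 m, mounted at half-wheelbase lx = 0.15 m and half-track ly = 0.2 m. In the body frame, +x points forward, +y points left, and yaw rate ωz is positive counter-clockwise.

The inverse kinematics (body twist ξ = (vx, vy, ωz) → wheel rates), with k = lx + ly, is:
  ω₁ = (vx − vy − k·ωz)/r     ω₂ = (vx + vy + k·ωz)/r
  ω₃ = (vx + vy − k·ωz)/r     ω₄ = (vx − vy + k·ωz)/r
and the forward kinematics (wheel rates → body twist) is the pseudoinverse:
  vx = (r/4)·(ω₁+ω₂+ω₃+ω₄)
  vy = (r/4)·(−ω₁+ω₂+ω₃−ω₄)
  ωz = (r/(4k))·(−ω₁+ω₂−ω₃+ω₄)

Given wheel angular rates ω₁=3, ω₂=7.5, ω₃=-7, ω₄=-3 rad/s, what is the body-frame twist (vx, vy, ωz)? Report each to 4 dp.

k = lx + ly = 0.15 + 0.2 = 0.3500
ω₁+ω₂+ω₃+ω₄ = 0.5000  →  vx = (0.1/4)·0.5000 = 0.0125
−ω₁+ω₂+ω₃−ω₄ = 0.5000  →  vy = (0.1/4)·0.5000 = 0.0125
−ω₁+ω₂−ω₃+ω₄ = 8.5000  →  ωz = (0.1/1.4000)·8.5000 = 0.6071

(0.0125, 0.0125, 0.6071)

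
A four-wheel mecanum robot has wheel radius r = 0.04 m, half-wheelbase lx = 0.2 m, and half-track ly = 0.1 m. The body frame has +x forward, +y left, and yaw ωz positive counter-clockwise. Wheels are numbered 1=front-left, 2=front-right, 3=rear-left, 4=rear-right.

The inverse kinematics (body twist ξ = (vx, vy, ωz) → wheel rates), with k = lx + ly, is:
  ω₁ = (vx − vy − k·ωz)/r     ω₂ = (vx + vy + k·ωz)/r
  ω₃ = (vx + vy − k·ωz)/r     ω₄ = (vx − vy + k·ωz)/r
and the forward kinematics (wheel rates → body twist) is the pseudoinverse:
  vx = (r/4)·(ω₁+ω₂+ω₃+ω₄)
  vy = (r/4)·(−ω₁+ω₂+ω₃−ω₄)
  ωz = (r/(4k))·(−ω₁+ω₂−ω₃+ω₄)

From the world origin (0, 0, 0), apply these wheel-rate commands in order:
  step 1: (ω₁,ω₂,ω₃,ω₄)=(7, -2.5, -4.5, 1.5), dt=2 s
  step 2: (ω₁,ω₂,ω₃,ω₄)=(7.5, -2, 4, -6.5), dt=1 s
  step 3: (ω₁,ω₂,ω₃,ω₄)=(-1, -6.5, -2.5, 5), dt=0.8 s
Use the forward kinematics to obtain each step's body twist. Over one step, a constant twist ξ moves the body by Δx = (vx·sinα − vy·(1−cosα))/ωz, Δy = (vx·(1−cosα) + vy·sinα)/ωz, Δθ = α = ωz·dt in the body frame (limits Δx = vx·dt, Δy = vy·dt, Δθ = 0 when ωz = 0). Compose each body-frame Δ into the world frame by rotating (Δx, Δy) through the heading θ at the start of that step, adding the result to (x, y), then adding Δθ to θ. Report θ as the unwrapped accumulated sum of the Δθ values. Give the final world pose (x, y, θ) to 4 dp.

(-0.0816, -0.3543, -0.8467)

step 1: ξ=(vx,vy,ωz)=(0.0150, -0.1550, -0.1167), dt=2.0 → body Δ=(-0.0063, -0.3107, -0.2333) → world pose (-0.0063, -0.3107, -0.2333)
step 2: ξ=(vx,vy,ωz)=(0.0300, 0.0100, -0.6667), dt=1.0 → body Δ=(0.0310, -0.0004, -0.6667) → world pose (0.0238, -0.3182, -0.9000)
step 3: ξ=(vx,vy,ωz)=(-0.0500, -0.1300, 0.0667), dt=0.8 → body Δ=(-0.0372, -0.1050, 0.0533) → world pose (-0.0816, -0.3543, -0.8467)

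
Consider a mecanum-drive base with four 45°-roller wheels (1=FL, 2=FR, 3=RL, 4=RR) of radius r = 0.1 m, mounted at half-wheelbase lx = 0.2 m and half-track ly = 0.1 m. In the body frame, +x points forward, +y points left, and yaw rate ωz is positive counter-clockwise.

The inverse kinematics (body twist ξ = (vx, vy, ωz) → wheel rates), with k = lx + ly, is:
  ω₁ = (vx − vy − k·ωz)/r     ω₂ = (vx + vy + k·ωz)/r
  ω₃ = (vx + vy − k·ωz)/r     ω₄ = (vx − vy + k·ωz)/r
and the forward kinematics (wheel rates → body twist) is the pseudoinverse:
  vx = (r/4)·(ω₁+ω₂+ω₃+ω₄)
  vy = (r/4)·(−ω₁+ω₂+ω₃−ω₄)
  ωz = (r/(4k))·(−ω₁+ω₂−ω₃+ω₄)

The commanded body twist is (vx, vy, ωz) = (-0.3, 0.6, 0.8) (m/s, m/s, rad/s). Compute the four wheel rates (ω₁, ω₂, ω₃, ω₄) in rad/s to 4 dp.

(-11.4000, 5.4000, 0.6000, -6.6000)

k = lx + ly = 0.2 + 0.1 = 0.3000;  k·ωz = 0.3000·0.8 = 0.2400
ω₁ (FL) = (vx − vy − k·ωz)/r = -1.1400/0.1 = -11.4000
ω₂ (FR) = (vx + vy + k·ωz)/r = 0.5400/0.1 = 5.4000
ω₃ (RL) = (vx + vy − k·ωz)/r = 0.0600/0.1 = 0.6000
ω₄ (RR) = (vx − vy + k·ωz)/r = -0.6600/0.1 = -6.6000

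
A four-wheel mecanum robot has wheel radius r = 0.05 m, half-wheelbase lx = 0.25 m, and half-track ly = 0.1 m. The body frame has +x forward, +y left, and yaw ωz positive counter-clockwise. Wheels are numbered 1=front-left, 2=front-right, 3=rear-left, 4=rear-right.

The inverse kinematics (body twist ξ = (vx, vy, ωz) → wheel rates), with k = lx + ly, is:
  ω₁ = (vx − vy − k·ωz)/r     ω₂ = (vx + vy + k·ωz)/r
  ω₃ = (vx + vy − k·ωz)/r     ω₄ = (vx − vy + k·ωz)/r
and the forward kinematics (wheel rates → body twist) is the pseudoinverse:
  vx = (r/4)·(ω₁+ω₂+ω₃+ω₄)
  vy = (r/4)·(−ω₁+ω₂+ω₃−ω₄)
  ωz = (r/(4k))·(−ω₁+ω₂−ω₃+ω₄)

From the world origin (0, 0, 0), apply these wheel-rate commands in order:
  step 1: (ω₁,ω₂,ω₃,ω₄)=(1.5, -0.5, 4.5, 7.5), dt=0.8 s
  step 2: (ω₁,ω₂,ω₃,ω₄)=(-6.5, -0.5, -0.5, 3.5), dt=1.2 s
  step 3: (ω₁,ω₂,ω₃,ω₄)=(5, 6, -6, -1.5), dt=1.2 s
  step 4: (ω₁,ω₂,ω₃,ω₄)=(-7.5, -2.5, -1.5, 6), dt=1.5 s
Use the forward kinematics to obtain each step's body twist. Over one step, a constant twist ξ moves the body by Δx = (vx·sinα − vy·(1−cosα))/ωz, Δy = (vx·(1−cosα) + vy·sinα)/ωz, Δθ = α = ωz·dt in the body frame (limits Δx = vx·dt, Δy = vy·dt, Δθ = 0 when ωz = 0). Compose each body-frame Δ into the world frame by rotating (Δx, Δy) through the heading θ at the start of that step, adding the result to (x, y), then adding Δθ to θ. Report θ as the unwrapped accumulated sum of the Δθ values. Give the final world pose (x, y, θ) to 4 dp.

(0.1253, -0.1594, 1.3625)

step 1: ξ=(vx,vy,ωz)=(0.1625, -0.0625, 0.0357), dt=0.8 → body Δ=(0.1307, -0.0481, 0.0286) → world pose (0.1307, -0.0481, 0.0286)
step 2: ξ=(vx,vy,ωz)=(-0.0500, 0.0250, 0.3571), dt=1.2 → body Δ=(-0.0645, 0.0164, 0.4286) → world pose (0.0657, -0.0336, 0.4571)
step 3: ξ=(vx,vy,ωz)=(0.0437, -0.0437, 0.1964), dt=1.2 → body Δ=(0.0582, -0.0459, 0.2357) → world pose (0.1382, -0.0490, 0.6929)
step 4: ξ=(vx,vy,ωz)=(-0.0687, -0.0313, 0.4464), dt=1.5 → body Δ=(-0.0805, -0.0767, 0.6696) → world pose (0.1253, -0.1594, 1.3625)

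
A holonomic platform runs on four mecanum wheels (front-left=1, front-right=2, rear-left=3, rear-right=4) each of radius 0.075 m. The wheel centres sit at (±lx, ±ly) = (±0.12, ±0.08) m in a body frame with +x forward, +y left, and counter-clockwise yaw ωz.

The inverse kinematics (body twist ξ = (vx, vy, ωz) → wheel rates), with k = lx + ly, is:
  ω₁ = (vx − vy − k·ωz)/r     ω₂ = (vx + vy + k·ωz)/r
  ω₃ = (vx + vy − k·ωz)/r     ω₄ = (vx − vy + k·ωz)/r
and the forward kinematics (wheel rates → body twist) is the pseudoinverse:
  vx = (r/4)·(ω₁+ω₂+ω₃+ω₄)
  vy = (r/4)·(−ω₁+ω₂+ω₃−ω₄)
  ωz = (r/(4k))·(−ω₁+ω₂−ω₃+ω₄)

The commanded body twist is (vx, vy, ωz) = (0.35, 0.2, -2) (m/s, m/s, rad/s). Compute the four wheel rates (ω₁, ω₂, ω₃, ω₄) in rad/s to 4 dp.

(7.3333, 2.0000, 12.6667, -3.3333)

k = lx + ly = 0.12 + 0.08 = 0.2000;  k·ωz = 0.2000·-2 = -0.4000
ω₁ (FL) = (vx − vy − k·ωz)/r = 0.5500/0.075 = 7.3333
ω₂ (FR) = (vx + vy + k·ωz)/r = 0.1500/0.075 = 2.0000
ω₃ (RL) = (vx + vy − k·ωz)/r = 0.9500/0.075 = 12.6667
ω₄ (RR) = (vx − vy + k·ωz)/r = -0.2500/0.075 = -3.3333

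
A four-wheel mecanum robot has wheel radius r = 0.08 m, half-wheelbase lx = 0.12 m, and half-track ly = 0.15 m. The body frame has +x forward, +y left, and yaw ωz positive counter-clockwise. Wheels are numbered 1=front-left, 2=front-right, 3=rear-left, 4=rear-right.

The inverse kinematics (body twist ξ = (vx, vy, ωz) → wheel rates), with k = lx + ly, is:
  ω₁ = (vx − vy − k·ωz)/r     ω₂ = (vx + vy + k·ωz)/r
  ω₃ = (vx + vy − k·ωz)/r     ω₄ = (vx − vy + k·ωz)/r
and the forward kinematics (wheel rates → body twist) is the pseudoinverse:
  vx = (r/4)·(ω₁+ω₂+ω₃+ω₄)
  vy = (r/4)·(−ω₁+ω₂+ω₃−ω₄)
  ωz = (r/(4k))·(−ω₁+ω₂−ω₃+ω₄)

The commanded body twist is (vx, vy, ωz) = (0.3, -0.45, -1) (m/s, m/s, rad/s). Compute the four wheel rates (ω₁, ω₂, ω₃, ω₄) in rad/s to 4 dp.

k = lx + ly = 0.12 + 0.15 = 0.2700;  k·ωz = 0.2700·-1 = -0.2700
ω₁ (FL) = (vx − vy − k·ωz)/r = 1.0200/0.08 = 12.7500
ω₂ (FR) = (vx + vy + k·ωz)/r = -0.4200/0.08 = -5.2500
ω₃ (RL) = (vx + vy − k·ωz)/r = 0.1200/0.08 = 1.5000
ω₄ (RR) = (vx − vy + k·ωz)/r = 0.4800/0.08 = 6.0000

(12.7500, -5.2500, 1.5000, 6.0000)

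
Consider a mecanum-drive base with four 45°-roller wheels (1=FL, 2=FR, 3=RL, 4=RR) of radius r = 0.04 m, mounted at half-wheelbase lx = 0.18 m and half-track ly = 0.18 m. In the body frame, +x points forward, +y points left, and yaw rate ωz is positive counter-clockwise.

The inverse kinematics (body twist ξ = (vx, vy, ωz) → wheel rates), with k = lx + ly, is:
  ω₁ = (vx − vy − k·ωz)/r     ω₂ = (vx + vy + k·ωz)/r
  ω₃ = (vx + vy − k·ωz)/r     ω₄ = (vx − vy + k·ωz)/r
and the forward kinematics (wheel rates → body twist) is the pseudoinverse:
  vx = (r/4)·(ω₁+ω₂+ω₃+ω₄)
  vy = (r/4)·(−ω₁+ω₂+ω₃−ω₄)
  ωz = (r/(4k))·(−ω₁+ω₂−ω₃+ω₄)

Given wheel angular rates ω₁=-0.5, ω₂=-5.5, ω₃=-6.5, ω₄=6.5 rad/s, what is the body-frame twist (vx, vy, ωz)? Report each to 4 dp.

k = lx + ly = 0.18 + 0.18 = 0.3600
ω₁+ω₂+ω₃+ω₄ = -6.0000  →  vx = (0.04/4)·-6.0000 = -0.0600
−ω₁+ω₂+ω₃−ω₄ = -18.0000  →  vy = (0.04/4)·-18.0000 = -0.1800
−ω₁+ω₂−ω₃+ω₄ = 8.0000  →  ωz = (0.04/1.4400)·8.0000 = 0.2222

(-0.0600, -0.1800, 0.2222)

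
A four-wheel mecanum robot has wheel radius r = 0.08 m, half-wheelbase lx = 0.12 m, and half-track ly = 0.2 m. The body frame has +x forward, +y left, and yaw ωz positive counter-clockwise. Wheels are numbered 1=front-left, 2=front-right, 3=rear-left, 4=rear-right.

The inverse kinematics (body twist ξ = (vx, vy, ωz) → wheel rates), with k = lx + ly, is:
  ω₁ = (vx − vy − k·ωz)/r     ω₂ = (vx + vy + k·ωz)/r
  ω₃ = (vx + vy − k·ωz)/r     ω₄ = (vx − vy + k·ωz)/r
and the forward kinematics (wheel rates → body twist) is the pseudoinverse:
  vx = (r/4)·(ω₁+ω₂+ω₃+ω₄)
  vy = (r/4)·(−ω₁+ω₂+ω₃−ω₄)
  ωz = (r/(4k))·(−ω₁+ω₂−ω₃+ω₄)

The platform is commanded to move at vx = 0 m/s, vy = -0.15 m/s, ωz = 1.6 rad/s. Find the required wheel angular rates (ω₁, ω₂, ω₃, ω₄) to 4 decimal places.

(-4.5250, 4.5250, -8.2750, 8.2750)

k = lx + ly = 0.12 + 0.2 = 0.3200;  k·ωz = 0.3200·1.6 = 0.5120
ω₁ (FL) = (vx − vy − k·ωz)/r = -0.3620/0.08 = -4.5250
ω₂ (FR) = (vx + vy + k·ωz)/r = 0.3620/0.08 = 4.5250
ω₃ (RL) = (vx + vy − k·ωz)/r = -0.6620/0.08 = -8.2750
ω₄ (RR) = (vx − vy + k·ωz)/r = 0.6620/0.08 = 8.2750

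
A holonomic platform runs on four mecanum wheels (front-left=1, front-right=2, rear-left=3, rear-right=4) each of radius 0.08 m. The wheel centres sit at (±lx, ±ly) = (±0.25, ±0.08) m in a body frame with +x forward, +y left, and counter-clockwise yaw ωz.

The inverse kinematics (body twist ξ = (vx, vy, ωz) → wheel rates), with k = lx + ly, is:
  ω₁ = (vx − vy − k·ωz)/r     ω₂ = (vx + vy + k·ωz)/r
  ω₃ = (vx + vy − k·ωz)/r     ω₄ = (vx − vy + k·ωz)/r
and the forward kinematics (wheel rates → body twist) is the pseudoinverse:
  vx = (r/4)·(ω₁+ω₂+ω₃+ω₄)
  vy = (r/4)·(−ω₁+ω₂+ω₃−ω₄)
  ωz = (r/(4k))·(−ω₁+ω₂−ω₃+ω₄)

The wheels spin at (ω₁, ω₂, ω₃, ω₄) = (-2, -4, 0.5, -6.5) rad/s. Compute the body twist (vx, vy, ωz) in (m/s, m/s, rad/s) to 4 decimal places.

k = lx + ly = 0.25 + 0.08 = 0.3300
ω₁+ω₂+ω₃+ω₄ = -12.0000  →  vx = (0.08/4)·-12.0000 = -0.2400
−ω₁+ω₂+ω₃−ω₄ = 5.0000  →  vy = (0.08/4)·5.0000 = 0.1000
−ω₁+ω₂−ω₃+ω₄ = -9.0000  →  ωz = (0.08/1.3200)·-9.0000 = -0.5455

(-0.2400, 0.1000, -0.5455)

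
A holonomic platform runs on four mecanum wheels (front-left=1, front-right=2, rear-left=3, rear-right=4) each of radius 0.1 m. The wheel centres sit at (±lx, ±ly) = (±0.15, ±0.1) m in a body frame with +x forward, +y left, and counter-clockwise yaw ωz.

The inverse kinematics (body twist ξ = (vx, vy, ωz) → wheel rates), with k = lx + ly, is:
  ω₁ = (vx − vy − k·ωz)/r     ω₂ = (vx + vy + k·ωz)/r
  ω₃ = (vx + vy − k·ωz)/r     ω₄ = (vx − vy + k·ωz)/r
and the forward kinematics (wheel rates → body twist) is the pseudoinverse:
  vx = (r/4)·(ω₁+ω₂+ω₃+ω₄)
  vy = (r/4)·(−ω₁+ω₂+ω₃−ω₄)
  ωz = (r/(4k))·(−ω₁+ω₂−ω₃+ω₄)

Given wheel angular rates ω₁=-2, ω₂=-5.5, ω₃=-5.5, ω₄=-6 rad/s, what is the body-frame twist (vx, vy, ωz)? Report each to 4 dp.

k = lx + ly = 0.15 + 0.1 = 0.2500
ω₁+ω₂+ω₃+ω₄ = -19.0000  →  vx = (0.1/4)·-19.0000 = -0.4750
−ω₁+ω₂+ω₃−ω₄ = -3.0000  →  vy = (0.1/4)·-3.0000 = -0.0750
−ω₁+ω₂−ω₃+ω₄ = -4.0000  →  ωz = (0.1/1.0000)·-4.0000 = -0.4000

(-0.4750, -0.0750, -0.4000)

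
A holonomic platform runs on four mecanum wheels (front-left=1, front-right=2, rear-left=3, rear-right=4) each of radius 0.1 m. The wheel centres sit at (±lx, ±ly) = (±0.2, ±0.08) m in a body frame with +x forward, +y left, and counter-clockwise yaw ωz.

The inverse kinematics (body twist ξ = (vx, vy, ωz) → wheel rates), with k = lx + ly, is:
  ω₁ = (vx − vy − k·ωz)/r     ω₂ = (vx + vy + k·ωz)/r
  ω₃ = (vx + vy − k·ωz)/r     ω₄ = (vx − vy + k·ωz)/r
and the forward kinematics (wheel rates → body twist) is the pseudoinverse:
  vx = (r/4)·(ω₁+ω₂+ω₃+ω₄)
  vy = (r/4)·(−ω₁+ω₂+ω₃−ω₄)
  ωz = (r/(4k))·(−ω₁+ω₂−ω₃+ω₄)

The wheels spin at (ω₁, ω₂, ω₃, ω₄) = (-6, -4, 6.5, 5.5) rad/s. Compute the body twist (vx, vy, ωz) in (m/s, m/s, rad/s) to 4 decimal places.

k = lx + ly = 0.2 + 0.08 = 0.2800
ω₁+ω₂+ω₃+ω₄ = 2.0000  →  vx = (0.1/4)·2.0000 = 0.0500
−ω₁+ω₂+ω₃−ω₄ = 3.0000  →  vy = (0.1/4)·3.0000 = 0.0750
−ω₁+ω₂−ω₃+ω₄ = 1.0000  →  ωz = (0.1/1.1200)·1.0000 = 0.0893

(0.0500, 0.0750, 0.0893)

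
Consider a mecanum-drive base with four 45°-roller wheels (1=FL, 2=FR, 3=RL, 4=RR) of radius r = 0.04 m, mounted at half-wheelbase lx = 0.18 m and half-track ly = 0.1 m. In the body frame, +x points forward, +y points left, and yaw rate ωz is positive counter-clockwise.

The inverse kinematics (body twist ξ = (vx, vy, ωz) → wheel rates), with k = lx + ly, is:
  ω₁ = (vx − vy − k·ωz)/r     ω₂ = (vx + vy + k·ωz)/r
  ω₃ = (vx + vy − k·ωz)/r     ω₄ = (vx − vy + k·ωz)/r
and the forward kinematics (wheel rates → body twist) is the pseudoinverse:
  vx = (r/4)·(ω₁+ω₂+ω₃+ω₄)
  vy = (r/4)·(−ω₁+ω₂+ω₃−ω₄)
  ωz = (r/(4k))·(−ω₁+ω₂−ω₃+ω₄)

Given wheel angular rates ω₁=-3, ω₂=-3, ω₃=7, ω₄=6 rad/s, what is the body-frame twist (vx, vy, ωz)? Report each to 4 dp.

k = lx + ly = 0.18 + 0.1 = 0.2800
ω₁+ω₂+ω₃+ω₄ = 7.0000  →  vx = (0.04/4)·7.0000 = 0.0700
−ω₁+ω₂+ω₃−ω₄ = 1.0000  →  vy = (0.04/4)·1.0000 = 0.0100
−ω₁+ω₂−ω₃+ω₄ = -1.0000  →  ωz = (0.04/1.1200)·-1.0000 = -0.0357

(0.0700, 0.0100, -0.0357)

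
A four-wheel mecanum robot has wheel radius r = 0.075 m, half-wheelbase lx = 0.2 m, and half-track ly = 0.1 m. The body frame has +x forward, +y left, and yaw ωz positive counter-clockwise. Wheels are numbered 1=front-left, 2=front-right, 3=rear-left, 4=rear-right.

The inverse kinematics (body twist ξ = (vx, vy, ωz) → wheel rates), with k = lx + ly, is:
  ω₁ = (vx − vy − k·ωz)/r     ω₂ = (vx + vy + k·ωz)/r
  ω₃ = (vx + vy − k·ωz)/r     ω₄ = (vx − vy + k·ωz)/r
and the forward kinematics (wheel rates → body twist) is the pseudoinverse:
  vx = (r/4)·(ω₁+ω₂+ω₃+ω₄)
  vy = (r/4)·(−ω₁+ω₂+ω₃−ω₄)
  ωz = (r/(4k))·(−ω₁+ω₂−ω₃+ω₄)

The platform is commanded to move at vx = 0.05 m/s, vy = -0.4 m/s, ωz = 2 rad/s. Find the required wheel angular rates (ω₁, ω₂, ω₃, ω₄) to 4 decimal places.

(-2.0000, 3.3333, -12.6667, 14.0000)

k = lx + ly = 0.2 + 0.1 = 0.3000;  k·ωz = 0.3000·2 = 0.6000
ω₁ (FL) = (vx − vy − k·ωz)/r = -0.1500/0.075 = -2.0000
ω₂ (FR) = (vx + vy + k·ωz)/r = 0.2500/0.075 = 3.3333
ω₃ (RL) = (vx + vy − k·ωz)/r = -0.9500/0.075 = -12.6667
ω₄ (RR) = (vx − vy + k·ωz)/r = 1.0500/0.075 = 14.0000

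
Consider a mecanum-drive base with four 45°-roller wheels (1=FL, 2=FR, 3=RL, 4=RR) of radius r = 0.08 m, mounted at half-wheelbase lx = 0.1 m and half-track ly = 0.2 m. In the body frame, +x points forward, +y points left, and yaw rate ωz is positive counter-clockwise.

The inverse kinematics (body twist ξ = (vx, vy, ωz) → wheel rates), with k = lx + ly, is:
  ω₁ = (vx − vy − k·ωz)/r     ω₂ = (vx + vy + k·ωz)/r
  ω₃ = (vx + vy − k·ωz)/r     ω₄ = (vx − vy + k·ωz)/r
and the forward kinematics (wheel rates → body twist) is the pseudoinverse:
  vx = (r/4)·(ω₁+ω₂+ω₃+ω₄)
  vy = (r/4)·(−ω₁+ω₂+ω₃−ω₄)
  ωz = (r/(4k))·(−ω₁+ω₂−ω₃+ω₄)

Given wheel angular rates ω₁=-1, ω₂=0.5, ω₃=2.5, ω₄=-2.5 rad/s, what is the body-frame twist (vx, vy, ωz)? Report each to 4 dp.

k = lx + ly = 0.1 + 0.2 = 0.3000
ω₁+ω₂+ω₃+ω₄ = -0.5000  →  vx = (0.08/4)·-0.5000 = -0.0100
−ω₁+ω₂+ω₃−ω₄ = 6.5000  →  vy = (0.08/4)·6.5000 = 0.1300
−ω₁+ω₂−ω₃+ω₄ = -3.5000  →  ωz = (0.08/1.2000)·-3.5000 = -0.2333

(-0.0100, 0.1300, -0.2333)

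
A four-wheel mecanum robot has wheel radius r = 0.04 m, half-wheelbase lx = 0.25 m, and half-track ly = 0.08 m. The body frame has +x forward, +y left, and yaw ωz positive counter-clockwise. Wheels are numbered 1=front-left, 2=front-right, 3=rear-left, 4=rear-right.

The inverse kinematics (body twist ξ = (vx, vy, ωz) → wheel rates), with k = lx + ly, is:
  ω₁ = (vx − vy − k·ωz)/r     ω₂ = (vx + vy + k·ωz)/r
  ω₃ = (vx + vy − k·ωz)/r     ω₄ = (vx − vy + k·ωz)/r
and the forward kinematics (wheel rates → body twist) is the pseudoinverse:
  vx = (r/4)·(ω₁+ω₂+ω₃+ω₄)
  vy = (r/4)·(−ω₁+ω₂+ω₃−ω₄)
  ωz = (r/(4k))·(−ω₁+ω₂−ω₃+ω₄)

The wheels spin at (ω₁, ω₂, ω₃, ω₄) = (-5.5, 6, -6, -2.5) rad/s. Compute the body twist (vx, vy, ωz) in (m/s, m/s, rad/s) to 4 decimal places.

(-0.0800, 0.0800, 0.4545)

k = lx + ly = 0.25 + 0.08 = 0.3300
ω₁+ω₂+ω₃+ω₄ = -8.0000  →  vx = (0.04/4)·-8.0000 = -0.0800
−ω₁+ω₂+ω₃−ω₄ = 8.0000  →  vy = (0.04/4)·8.0000 = 0.0800
−ω₁+ω₂−ω₃+ω₄ = 15.0000  →  ωz = (0.04/1.3200)·15.0000 = 0.4545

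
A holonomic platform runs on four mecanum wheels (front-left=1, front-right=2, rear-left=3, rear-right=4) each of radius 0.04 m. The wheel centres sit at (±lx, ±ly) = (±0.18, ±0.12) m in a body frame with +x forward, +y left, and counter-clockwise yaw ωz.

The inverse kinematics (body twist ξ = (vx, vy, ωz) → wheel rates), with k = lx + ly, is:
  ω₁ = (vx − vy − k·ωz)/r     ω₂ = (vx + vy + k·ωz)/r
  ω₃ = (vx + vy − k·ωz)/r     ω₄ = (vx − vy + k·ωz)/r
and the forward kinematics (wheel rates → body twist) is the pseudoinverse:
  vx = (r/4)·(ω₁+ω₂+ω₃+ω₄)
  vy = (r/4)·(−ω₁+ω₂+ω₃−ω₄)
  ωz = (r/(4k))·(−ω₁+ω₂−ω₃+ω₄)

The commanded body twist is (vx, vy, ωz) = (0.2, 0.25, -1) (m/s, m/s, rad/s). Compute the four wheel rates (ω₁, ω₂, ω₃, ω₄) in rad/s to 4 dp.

k = lx + ly = 0.18 + 0.12 = 0.3000;  k·ωz = 0.3000·-1 = -0.3000
ω₁ (FL) = (vx − vy − k·ωz)/r = 0.2500/0.04 = 6.2500
ω₂ (FR) = (vx + vy + k·ωz)/r = 0.1500/0.04 = 3.7500
ω₃ (RL) = (vx + vy − k·ωz)/r = 0.7500/0.04 = 18.7500
ω₄ (RR) = (vx − vy + k·ωz)/r = -0.3500/0.04 = -8.7500

(6.2500, 3.7500, 18.7500, -8.7500)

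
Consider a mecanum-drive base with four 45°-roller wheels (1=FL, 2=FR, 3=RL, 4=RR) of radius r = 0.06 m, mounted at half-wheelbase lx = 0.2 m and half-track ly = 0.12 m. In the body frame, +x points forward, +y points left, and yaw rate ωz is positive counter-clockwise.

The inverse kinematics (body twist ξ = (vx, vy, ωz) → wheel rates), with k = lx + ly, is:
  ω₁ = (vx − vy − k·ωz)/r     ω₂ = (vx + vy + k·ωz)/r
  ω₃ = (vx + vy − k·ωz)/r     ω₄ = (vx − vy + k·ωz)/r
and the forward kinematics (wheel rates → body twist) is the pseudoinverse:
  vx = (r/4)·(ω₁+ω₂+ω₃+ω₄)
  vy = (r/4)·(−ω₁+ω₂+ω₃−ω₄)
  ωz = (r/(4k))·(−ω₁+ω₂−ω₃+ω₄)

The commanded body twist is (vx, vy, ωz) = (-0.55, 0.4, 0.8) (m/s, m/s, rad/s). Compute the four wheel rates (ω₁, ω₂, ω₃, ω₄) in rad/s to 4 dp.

k = lx + ly = 0.2 + 0.12 = 0.3200;  k·ωz = 0.3200·0.8 = 0.2560
ω₁ (FL) = (vx − vy − k·ωz)/r = -1.2060/0.06 = -20.1000
ω₂ (FR) = (vx + vy + k·ωz)/r = 0.1060/0.06 = 1.7667
ω₃ (RL) = (vx + vy − k·ωz)/r = -0.4060/0.06 = -6.7667
ω₄ (RR) = (vx − vy + k·ωz)/r = -0.6940/0.06 = -11.5667

(-20.1000, 1.7667, -6.7667, -11.5667)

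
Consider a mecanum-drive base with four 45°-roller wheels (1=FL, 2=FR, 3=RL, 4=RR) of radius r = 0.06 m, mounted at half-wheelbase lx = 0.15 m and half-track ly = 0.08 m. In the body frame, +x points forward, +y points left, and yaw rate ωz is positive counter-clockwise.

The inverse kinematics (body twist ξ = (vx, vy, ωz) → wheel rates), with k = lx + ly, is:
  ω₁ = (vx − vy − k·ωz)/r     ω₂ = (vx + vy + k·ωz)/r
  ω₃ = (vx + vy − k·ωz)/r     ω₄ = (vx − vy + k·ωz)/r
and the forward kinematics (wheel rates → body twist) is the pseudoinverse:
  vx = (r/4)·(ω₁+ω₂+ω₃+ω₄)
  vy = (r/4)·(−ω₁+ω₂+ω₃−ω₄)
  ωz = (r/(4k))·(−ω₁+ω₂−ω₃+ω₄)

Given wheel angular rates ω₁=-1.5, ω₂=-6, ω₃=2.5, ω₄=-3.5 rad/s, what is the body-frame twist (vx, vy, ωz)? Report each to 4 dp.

(-0.1275, 0.0225, -0.6848)

k = lx + ly = 0.15 + 0.08 = 0.2300
ω₁+ω₂+ω₃+ω₄ = -8.5000  →  vx = (0.06/4)·-8.5000 = -0.1275
−ω₁+ω₂+ω₃−ω₄ = 1.5000  →  vy = (0.06/4)·1.5000 = 0.0225
−ω₁+ω₂−ω₃+ω₄ = -10.5000  →  ωz = (0.06/0.9200)·-10.5000 = -0.6848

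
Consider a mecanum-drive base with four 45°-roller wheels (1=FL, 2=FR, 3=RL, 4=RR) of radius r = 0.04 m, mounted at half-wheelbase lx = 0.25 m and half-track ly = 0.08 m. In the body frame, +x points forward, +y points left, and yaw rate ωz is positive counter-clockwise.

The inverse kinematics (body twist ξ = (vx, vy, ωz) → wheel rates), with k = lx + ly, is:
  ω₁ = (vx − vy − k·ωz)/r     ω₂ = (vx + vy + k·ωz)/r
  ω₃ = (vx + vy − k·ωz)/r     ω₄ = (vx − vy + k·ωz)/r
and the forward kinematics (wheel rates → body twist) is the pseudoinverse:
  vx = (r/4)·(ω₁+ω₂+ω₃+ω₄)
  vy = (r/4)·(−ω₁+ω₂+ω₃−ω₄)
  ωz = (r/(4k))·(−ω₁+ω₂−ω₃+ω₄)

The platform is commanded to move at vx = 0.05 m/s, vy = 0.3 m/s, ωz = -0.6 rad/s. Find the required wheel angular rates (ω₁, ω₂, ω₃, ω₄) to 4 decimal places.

k = lx + ly = 0.25 + 0.08 = 0.3300;  k·ωz = 0.3300·-0.6 = -0.1980
ω₁ (FL) = (vx − vy − k·ωz)/r = -0.0520/0.04 = -1.3000
ω₂ (FR) = (vx + vy + k·ωz)/r = 0.1520/0.04 = 3.8000
ω₃ (RL) = (vx + vy − k·ωz)/r = 0.5480/0.04 = 13.7000
ω₄ (RR) = (vx − vy + k·ωz)/r = -0.4480/0.04 = -11.2000

(-1.3000, 3.8000, 13.7000, -11.2000)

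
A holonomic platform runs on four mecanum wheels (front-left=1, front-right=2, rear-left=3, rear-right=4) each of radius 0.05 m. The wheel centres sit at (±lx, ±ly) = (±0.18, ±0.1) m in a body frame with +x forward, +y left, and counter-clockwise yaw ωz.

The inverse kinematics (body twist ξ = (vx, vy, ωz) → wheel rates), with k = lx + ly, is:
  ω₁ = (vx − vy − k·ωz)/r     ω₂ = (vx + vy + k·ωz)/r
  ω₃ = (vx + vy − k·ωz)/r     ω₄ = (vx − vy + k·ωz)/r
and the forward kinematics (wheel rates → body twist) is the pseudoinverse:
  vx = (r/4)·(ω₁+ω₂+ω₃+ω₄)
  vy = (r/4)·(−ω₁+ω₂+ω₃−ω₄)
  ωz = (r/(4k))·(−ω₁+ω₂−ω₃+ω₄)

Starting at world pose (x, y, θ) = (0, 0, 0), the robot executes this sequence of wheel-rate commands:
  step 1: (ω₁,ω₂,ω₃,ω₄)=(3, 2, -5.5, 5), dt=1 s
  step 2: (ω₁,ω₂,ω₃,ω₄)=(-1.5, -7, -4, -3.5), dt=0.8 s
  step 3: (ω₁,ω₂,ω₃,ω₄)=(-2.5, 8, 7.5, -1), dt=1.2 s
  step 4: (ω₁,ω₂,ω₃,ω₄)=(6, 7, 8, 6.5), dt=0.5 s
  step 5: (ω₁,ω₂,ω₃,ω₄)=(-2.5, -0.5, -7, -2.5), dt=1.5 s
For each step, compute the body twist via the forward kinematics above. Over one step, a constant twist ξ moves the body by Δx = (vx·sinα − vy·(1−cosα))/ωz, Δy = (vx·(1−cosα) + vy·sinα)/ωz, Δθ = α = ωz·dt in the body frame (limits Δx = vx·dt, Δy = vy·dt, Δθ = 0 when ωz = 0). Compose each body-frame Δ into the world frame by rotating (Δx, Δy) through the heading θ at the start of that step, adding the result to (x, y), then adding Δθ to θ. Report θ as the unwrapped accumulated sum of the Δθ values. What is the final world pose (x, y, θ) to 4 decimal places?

(0.0252, -0.0012, 0.7768)

step 1: ξ=(vx,vy,ωz)=(0.0563, -0.1438, 0.4241), dt=1.0 → body Δ=(0.0846, -0.1277, 0.4241) → world pose (0.0846, -0.1277, 0.4241)
step 2: ξ=(vx,vy,ωz)=(-0.2000, -0.0750, -0.2232), dt=0.8 → body Δ=(-0.1645, -0.0454, -0.1786) → world pose (-0.0466, -0.2368, 0.2455)
step 3: ξ=(vx,vy,ωz)=(0.1500, 0.2375, 0.0893), dt=1.2 → body Δ=(0.1644, 0.2941, 0.1071) → world pose (0.0414, 0.0884, 0.3527)
step 4: ξ=(vx,vy,ωz)=(0.3438, 0.0312, -0.0223), dt=0.5 → body Δ=(0.1720, 0.0147, -0.0112) → world pose (0.1977, 0.1616, 0.3415)
step 5: ξ=(vx,vy,ωz)=(-0.1562, -0.0313, 0.2902), dt=1.5 → body Δ=(-0.2170, -0.0956, 0.4353) → world pose (0.0252, -0.0012, 0.7768)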